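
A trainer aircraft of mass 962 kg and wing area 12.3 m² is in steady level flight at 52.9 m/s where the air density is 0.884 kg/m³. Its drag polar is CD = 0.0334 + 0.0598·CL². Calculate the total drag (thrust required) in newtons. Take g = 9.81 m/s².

D = 858 N

Level flight ⇒ L = W = m·g = 962 × 9.81 = 9437.2 N.
q = ½ρv² = ½ × 0.884 × 52.9² = 1237 Pa.
CL = 2W/(ρv²S) = 2×9437.2/(0.884×52.9²×12.3) = 0.6203.
CD = 0.0334 + 0.0598 × 0.6203² = 0.05641.
D = q·S·CD = 1237 × 12.3 × 0.05641 = 858.2 N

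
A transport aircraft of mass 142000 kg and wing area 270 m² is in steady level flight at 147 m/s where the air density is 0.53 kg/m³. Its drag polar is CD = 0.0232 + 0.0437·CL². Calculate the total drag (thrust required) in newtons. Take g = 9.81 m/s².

D = 90700 N

In steady level flight, lift balances weight: W = mg = 142000 × 9.81 = 1.393×10^6 N.
Dynamic pressure q = 0.5 × 0.53 × 147² = 5726 Pa.
CL = W/(q·S) = 1.393×10^6 / (5726 × 270) = 0.901.
CD = 0.0232 + 0.0437 × 0.901² = 0.05867.
D = q·S·CD = 5726 × 270 × 0.05867 = 90720 N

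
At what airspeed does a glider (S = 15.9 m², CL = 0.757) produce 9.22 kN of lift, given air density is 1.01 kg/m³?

v = 38.9 m/s

L = ½ρv²S·CL ⇒ v = √(2L/(ρ·S·CL))
v = √(2 × 9220 / (1.01 × 15.9 × 0.757)) = √1517 = 38.9 m/s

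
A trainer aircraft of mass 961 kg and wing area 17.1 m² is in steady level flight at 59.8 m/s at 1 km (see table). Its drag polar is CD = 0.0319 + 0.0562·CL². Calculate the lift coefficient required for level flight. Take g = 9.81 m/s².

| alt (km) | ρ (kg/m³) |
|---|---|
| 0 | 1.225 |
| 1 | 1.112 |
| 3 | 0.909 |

CL = 0.277

At 1 km, from the table: ρ = 1.112 kg/m³.
In steady level flight, lift balances weight: W = mg = 961 × 9.81 = 9427.4 N.
Dynamic pressure q = 0.5 × 1.112 × 59.8² = 1988 Pa.
Required CL = L/(qS) = 9427.4/(1988·17.1) = 0.2773.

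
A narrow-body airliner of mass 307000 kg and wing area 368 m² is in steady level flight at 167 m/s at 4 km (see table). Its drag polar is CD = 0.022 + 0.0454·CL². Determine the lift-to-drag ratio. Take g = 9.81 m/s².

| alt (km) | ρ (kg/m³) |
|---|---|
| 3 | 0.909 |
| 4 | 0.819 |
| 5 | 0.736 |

L/D = 15.8

At 4 km, from the table: ρ = 0.819 kg/m³.
Weight W = mg = 307000 × 9.81 = 3.0117×10^6 N; in level flight L = W.
q = ½ρv² = ½ × 0.819 × 167² = 11420 Pa.
CL = 2W/(ρv²S) = 2×3.0117×10^6/(0.819×167²×368) = 0.7166.
CD = 0.022 + 0.0454 × 0.7166² = 0.04531.
L/D = CL/CD = 0.7166 / 0.04531 = 15.8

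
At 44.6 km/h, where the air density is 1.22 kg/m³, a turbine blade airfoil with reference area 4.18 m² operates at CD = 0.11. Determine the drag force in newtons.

Convert speed: v = 44.6 km/h ÷ 3.6 = 12.39 m/s.
Dynamic pressure q = ½ρv² = ½ × 1.22 × 12.39² = 93.63 Pa.
D = q·S·CD = 93.63 × 4.18 × 0.11 = 43 N

D = 43 N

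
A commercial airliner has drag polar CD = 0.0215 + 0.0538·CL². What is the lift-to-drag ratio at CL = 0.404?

L/D = 13.3

CD = 0.0215 + 0.0538 × 0.404² = 0.03028
L/D = CL/CD = 0.404 / 0.03028 = 13.3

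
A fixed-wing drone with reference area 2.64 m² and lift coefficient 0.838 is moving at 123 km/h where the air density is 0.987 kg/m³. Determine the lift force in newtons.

L = 1270 N

Convert speed: v = 123 km/h ÷ 3.6 = 34.17 m/s.
L = ½ρv²S·CL = ½ × 0.987 × 34.17² × 2.64 × 0.838 = 1270 N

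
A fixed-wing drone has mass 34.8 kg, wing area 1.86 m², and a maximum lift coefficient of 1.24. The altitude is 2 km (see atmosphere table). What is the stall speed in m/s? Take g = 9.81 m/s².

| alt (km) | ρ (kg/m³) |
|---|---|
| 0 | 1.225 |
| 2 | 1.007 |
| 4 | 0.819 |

At 2 km, from the table: ρ = 1.007 kg/m³.
At stall, lift equals weight: L = W = m·g = 34.8 × 9.81 = 341.4 N.
From L = ½ρV²S·CL,max = W: V_stall = √(2W/(ρSCL,max)) = √(2·341.4/(1.007·1.86·1.24))
V_stall = √294 = 17.1 m/s

V_stall = 17.1 m/s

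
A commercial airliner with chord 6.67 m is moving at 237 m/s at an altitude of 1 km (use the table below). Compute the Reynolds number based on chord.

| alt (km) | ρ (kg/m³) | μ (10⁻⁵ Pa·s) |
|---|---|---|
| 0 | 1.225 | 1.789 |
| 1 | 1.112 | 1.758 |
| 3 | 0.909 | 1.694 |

At 1 km, from the table: ρ = 1.112 kg/m³, μ = 1.758×10⁻⁵ Pa·s.
Re = ρ·v·c/μ = 1.112 × 237 × 6.67 / (1.758×10⁻⁵) = 1×10^8

Re = 1×10^8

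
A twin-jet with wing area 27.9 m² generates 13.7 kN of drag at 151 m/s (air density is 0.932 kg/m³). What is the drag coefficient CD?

CD = 0.0462

From D = ½ρv²S·CD, rearranging gives CD = 2D/(ρv²S).
CD = 2 × 13700 / (0.932 × 151² × 27.9) = 0.0462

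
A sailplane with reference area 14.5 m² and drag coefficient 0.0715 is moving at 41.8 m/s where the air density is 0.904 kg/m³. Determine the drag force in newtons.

D = 819 N

D = ½ρv²S·CD = ½ × 0.904 × 41.8² × 14.5 × 0.0715 = 819 N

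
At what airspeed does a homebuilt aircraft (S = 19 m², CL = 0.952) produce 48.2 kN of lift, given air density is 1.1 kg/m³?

L = ½ρv²S·CL ⇒ v = √(2L/(ρ·S·CL))
v = √(2 × 48200 / (1.1 × 19 × 0.952)) = √4845 = 69.6 m/s

v = 69.6 m/s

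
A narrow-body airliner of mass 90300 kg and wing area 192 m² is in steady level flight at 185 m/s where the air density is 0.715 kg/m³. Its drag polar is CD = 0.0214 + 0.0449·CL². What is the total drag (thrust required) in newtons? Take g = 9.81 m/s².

D = 65300 N

Weight W = mg = 90300 × 9.81 = 8.8584×10^5 N; in level flight L = W.
q = ½ρv² = ½ × 0.715 × 185² = 12240 Pa.
Required CL = L/(qS) = 8.8584×10^5/(12240·192) = 0.3771.
CD = 0.0214 + 0.0449 × 0.3771² = 0.02778.
D = q·S·CD = 12240 × 192 × 0.02778 = 65270 N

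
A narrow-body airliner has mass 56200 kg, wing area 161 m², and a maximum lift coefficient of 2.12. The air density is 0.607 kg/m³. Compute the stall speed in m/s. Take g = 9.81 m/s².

Stall occurs when L = W at CL,max. W = mg = 56200 × 9.81 = 5.513×10^5 N.
From L = ½ρV²S·CL,max = W: V_stall = √(2W/(ρSCL,max)) = √(2·5.513×10^5/(0.607·161·2.12))
V_stall = √5322 = 73 m/s

V_stall = 73 m/s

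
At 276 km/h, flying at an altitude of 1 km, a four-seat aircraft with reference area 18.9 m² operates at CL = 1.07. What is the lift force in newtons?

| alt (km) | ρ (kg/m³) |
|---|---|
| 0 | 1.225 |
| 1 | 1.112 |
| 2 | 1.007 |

L = 66100 N

At 1 km, from the table: ρ = 1.112 kg/m³.
Convert speed: v = 276 km/h ÷ 3.6 = 76.67 m/s.
L = ½ρv²S·CL = ½ × 1.112 × 76.67² × 18.9 × 1.07 = 66100 N ≈ 66.1 kN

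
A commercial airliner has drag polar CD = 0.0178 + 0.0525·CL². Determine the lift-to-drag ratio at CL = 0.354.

CD = 0.0178 + 0.0525 × 0.354² = 0.02438
L/D = CL/CD = 0.354 / 0.02438 = 14.5

L/D = 14.5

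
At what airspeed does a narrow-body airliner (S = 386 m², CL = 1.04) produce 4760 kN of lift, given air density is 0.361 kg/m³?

L = ½ρv²S·CL ⇒ v = √(2L/(ρ·S·CL))
v = √(2 × 4.76×10^6 / (0.361 × 386 × 1.04)) = √65690 = 256 m/s

v = 256 m/s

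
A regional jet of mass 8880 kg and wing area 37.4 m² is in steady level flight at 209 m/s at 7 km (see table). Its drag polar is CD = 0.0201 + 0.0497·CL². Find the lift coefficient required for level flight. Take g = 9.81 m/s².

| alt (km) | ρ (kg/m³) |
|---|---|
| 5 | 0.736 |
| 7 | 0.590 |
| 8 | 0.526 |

CL = 0.181

At 7 km, from the table: ρ = 0.590 kg/m³.
Weight W = mg = 8880 × 9.81 = 87113 N; in level flight L = W.
Dynamic pressure q = 0.5 × 0.59 × 209² = 12890 Pa.
CL = 2W/(ρv²S) = 2×87113/(0.59×209²×37.4) = 0.1808.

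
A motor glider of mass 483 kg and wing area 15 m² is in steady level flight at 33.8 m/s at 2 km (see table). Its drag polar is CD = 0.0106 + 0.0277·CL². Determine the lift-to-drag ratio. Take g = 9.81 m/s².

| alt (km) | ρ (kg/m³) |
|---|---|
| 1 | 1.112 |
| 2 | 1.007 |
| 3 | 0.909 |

At 2 km, from the table: ρ = 1.007 kg/m³.
Weight W = mg = 483 × 9.81 = 4738.2 N; in level flight L = W.
q = ½ρv² = ½ × 1.007 × 33.8² = 575.2 Pa.
CL = W/(q·S) = 4738.2 / (575.2 × 15) = 0.5492.
CD = 0.0106 + 0.0277 × 0.5492² = 0.01895.
L/D = CL/CD = 0.5492 / 0.01895 = 29

L/D = 29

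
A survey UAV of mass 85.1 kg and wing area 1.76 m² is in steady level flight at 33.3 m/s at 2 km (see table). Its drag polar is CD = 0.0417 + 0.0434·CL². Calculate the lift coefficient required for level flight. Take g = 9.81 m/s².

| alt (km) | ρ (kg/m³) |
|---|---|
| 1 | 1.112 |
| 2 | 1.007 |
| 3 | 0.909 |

CL = 0.85

At 2 km, from the table: ρ = 1.007 kg/m³.
Level flight ⇒ L = W = m·g = 85.1 × 9.81 = 834.83 N.
q = ½ρv² = ½ × 1.007 × 33.3² = 558.3 Pa.
CL = 2W/(ρv²S) = 2×834.83/(1.007×33.3²×1.76) = 0.8496.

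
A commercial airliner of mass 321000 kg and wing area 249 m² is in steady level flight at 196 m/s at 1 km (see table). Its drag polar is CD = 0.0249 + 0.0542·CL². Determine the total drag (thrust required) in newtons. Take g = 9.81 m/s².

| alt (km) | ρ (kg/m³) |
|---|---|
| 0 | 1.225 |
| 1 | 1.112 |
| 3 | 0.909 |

At 1 km, from the table: ρ = 1.112 kg/m³.
Level flight ⇒ L = W = m·g = 321000 × 9.81 = 3.149×10^6 N.
q = ½ρv² = ½ × 1.112 × 196² = 21360 Pa.
CL = W/(q·S) = 3.149×10^6 / (21360 × 249) = 0.5921.
CD = 0.0249 + 0.0542 × 0.5921² = 0.0439.
D = q·S·CD = 21360 × 249 × 0.0439 = 2.335×10^5 N

D = 2.33×10^5 N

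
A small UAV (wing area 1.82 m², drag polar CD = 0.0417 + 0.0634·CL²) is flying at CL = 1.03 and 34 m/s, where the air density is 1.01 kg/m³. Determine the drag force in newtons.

CD = 0.0417 + 0.0634 × 1.03² = 0.109
D = ½ρv²S·CD = ½ × 1.01 × 34² × 1.82 × 0.109 = 116 N

D = 116 N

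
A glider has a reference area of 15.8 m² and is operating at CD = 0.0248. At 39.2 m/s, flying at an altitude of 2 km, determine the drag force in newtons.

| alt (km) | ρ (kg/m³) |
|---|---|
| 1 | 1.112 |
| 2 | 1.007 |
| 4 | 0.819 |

D = 303 N

At 2 km, from the table: ρ = 1.007 kg/m³.
Dynamic pressure q = ½ρv² = ½ × 1.007 × 39.2² = 773.7 Pa.
D = q·S·CD = 773.7 × 15.8 × 0.0248 = 303 N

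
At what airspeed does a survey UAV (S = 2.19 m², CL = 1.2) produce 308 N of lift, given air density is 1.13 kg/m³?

L = ½ρv²S·CL ⇒ v = √(2L/(ρ·S·CL))
v = √(2 × 308 / (1.13 × 2.19 × 1.2)) = √207.4 = 14.4 m/s

v = 14.4 m/s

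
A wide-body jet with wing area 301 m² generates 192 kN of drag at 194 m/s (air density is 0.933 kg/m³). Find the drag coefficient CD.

From D = ½ρv²S·CD, rearranging gives CD = 2D/(ρv²S).
CD = 2 × 1.92×10^5 / (0.933 × 194² × 301) = 0.0363

CD = 0.0363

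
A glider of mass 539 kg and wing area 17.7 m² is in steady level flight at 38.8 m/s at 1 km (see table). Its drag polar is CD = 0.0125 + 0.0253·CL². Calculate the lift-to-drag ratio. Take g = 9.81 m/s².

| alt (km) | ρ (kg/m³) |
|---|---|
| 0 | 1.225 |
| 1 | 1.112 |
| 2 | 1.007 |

L/D = 22.7

At 1 km, from the table: ρ = 1.112 kg/m³.
Weight W = mg = 539 × 9.81 = 5287.6 N; in level flight L = W.
Dynamic pressure q = 0.5 × 1.112 × 38.8² = 837 Pa.
Required CL = L/(qS) = 5287.6/(837·17.7) = 0.3569.
CD = 0.0125 + 0.0253 × 0.3569² = 0.01572.
L/D = CL/CD = 0.3569 / 0.01572 = 22.7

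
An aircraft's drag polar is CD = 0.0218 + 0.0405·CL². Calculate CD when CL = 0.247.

CD = 0.0243

CD = 0.0218 + 0.0405 × 0.247² = 0.0218 + 0.002471 = 0.0243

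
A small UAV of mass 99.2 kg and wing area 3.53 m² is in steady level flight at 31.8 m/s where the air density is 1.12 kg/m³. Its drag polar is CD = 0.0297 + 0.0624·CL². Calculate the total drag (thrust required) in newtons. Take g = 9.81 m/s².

D = 88.9 N

Level flight ⇒ L = W = m·g = 99.2 × 9.81 = 973.15 N.
q = ½ρv² = ½ × 1.12 × 31.8² = 566.3 Pa.
CL = 2W/(ρv²S) = 2×973.15/(1.12×31.8²×3.53) = 0.4868.
CD = 0.0297 + 0.0624 × 0.4868² = 0.04449.
D = q·S·CD = 566.3 × 3.53 × 0.04449 = 88.93 N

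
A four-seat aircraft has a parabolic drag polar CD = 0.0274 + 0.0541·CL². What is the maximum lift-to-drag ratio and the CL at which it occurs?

(L/D)max = 13, at CL = 0.712

For CD = CD0 + K·CL², (L/D)max occurs at CL* = √(CD0/K) and equals 1/(2√(K·CD0)).
(L/D)max = 1/(2√(0.0541 × 0.0274)) = 1/(2 × 0.0385) = 13
CL* = √(0.0274/0.0541) = 0.712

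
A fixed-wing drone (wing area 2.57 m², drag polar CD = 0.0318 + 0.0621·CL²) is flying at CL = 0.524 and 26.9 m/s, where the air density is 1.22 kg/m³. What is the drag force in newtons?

D = 55.4 N

CD = 0.0318 + 0.0621 × 0.524² = 0.04885
D = ½ρv²S·CD = ½ × 1.22 × 26.9² × 2.57 × 0.04885 = 55.4 N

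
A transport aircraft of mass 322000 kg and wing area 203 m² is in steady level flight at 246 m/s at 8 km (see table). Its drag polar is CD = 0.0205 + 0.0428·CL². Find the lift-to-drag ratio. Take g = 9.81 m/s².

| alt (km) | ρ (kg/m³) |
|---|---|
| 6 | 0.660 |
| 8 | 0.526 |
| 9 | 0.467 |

L/D = 15.9

At 8 km, from the table: ρ = 0.526 kg/m³.
Weight W = mg = 322000 × 9.81 = 3.1588×10^6 N; in level flight L = W.
Dynamic pressure q = 0.5 × 0.526 × 246² = 15920 Pa.
CL = W/(q·S) = 3.1588×10^6 / (15920 × 203) = 0.9777.
CD = 0.0205 + 0.0428 × 0.9777² = 0.06141.
L/D = CL/CD = 0.9777 / 0.06141 = 15.9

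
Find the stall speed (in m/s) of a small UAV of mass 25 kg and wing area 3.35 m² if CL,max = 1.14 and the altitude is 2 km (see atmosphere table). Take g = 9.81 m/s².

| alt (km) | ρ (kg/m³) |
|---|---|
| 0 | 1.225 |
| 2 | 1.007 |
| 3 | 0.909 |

V_stall = 11.3 m/s

At 2 km, from the table: ρ = 1.007 kg/m³.
Weight W = mg = 25 × 9.81 = 245.2 N.
From L = ½ρV²S·CL,max = W: V_stall = √(2W/(ρSCL,max)) = √(2·245.2/(1.007·3.35·1.14))
V_stall = √127.5 = 11.3 m/s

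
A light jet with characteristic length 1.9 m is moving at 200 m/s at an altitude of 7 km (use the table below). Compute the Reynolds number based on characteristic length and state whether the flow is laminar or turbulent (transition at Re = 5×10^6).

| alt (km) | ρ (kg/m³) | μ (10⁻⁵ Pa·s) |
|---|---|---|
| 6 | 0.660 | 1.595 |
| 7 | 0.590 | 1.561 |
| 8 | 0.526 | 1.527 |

At 7 km, from the table: ρ = 0.590 kg/m³, μ = 1.561×10⁻⁵ Pa·s.
Re = ρ·v·c/μ = 0.59 × 200 × 1.9 / (1.561×10⁻⁵) = 1.44×10^7
Since 1.44×10^7 > 5×10^6, the flow is turbulent.

Re = 1.44×10^7 (turbulent)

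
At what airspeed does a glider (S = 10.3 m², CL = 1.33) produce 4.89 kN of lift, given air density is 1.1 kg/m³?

L = ½ρv²S·CL ⇒ v = √(2L/(ρ·S·CL))
v = √(2 × 4890 / (1.1 × 10.3 × 1.33)) = √649 = 25.5 m/s

v = 25.5 m/s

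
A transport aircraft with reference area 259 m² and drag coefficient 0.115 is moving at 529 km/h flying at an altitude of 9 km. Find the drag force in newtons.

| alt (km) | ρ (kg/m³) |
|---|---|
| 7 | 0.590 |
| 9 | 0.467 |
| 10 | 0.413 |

At 9 km, from the table: ρ = 0.467 kg/m³.
Convert speed: v = 529 km/h ÷ 3.6 = 146.9 m/s.
D = ½ρv²S·CD = ½ × 0.467 × 146.9² × 259 × 0.115 = 1.5×10^5 N ≈ 150 kN

D = 1.5×10^5 N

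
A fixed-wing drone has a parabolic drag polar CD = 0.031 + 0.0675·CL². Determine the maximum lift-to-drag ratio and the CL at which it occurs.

For CD = CD0 + K·CL², (L/D)max occurs at CL* = √(CD0/K) and equals 1/(2√(K·CD0)).
(L/D)max = 1/(2√(0.0675 × 0.031)) = 1/(2 × 0.04574) = 10.9
CL* = √(0.031/0.0675) = 0.678

(L/D)max = 10.9, at CL = 0.678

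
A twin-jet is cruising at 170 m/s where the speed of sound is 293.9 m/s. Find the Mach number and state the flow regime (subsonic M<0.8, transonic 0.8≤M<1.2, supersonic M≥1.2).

M = v/a = 170 / 293.9 = 0.578
M = 0.578 → subsonic.

M = 0.578 (subsonic)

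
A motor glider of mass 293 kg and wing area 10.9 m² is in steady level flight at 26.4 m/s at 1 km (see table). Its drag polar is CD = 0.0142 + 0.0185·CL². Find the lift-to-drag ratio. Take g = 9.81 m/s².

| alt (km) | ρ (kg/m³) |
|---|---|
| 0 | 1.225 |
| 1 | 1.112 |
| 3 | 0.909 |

L/D = 29.9

At 1 km, from the table: ρ = 1.112 kg/m³.
In steady level flight, lift balances weight: W = mg = 293 × 9.81 = 2874.3 N.
Dynamic pressure q = 0.5 × 1.112 × 26.4² = 387.5 Pa.
CL = W/(q·S) = 2874.3 / (387.5 × 10.9) = 0.6805.
CD = 0.0142 + 0.0185 × 0.6805² = 0.02277.
L/D = CL/CD = 0.6805 / 0.02277 = 29.9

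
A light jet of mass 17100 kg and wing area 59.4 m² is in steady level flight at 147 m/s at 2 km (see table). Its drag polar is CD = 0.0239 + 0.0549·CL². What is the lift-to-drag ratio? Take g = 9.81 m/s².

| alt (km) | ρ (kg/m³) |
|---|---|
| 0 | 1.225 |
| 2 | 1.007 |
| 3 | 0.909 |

L/D = 9.4

At 2 km, from the table: ρ = 1.007 kg/m³.
Level flight ⇒ L = W = m·g = 17100 × 9.81 = 1.6775×10^5 N.
Dynamic pressure q = 0.5 × 1.007 × 147² = 10880 Pa.
CL = W/(q·S) = 1.6775×10^5 / (10880 × 59.4) = 0.2596.
CD = 0.0239 + 0.0549 × 0.2596² = 0.0276.
L/D = CL/CD = 0.2596 / 0.0276 = 9.4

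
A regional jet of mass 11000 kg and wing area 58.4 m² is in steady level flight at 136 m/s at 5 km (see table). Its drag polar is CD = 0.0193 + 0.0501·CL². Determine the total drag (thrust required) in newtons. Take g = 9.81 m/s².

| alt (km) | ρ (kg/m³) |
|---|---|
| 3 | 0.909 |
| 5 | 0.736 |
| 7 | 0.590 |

At 5 km, from the table: ρ = 0.736 kg/m³.
Level flight ⇒ L = W = m·g = 11000 × 9.81 = 1.0791×10^5 N.
Dynamic pressure q = 0.5 × 0.736 × 136² = 6807 Pa.
CL = 2W/(ρv²S) = 2×1.0791×10^5/(0.736×136²×58.4) = 0.2715.
CD = 0.0193 + 0.0501 × 0.2715² = 0.02299.
D = q·S·CD = 6807 × 58.4 × 0.02299 = 9139 N

D = 9140 N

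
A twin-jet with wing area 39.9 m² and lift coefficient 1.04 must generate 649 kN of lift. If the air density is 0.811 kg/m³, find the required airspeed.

L = ½ρv²S·CL ⇒ v = √(2L/(ρ·S·CL))
v = √(2 × 6.49×10^5 / (0.811 × 39.9 × 1.04)) = √38570 = 196 m/s

v = 196 m/s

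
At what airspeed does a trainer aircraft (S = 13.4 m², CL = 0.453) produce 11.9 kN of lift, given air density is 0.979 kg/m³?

L = ½ρv²S·CL ⇒ v = √(2L/(ρ·S·CL))
v = √(2 × 11900 / (0.979 × 13.4 × 0.453)) = √4005 = 63.3 m/s

v = 63.3 m/s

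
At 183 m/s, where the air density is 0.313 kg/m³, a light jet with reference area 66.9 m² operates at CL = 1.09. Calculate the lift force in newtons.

L = 3.82×10^5 N

Dynamic pressure q = ½ρv² = ½ × 0.313 × 183² = 5241 Pa.
L = q·S·CL = 5241 × 66.9 × 1.09 = 3.82×10^5 N ≈ 382 kN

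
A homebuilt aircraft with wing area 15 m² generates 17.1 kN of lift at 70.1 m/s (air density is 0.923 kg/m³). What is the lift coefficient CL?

From L = ½ρv²S·CL, rearranging gives CL = 2L/(ρv²S).
CL = 2 × 17100 / (0.923 × 70.1² × 15) = 0.503

CL = 0.503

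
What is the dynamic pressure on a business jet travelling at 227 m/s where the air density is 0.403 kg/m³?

q = ½ρv² = ½ × 0.403 × 227² = 10400 Pa

q = 10400 Pa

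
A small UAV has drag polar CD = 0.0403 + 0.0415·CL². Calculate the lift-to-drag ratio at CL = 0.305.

CD = 0.0403 + 0.0415 × 0.305² = 0.04416
L/D = CL/CD = 0.305 / 0.04416 = 6.91

L/D = 6.91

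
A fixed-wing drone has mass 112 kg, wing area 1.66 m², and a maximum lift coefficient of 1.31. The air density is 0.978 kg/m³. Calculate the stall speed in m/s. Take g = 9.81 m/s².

V_stall = 32.1 m/s

Stall occurs when L = W at CL,max. W = mg = 112 × 9.81 = 1099 N.
From L = ½ρV²S·CL,max = W: V_stall = √(2W/(ρSCL,max)) = √(2·1099/(0.978·1.66·1.31))
V_stall = √1033 = 32.1 m/s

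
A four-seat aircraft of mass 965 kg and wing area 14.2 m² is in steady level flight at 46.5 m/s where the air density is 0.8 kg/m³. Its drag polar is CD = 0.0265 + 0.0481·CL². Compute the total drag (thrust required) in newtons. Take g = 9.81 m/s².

In steady level flight, lift balances weight: W = mg = 965 × 9.81 = 9466.6 N.
Dynamic pressure q = 0.5 × 0.8 × 46.5² = 864.9 Pa.
Required CL = L/(qS) = 9466.6/(864.9·14.2) = 0.7708.
CD = 0.0265 + 0.0481 × 0.7708² = 0.05508.
D = q·S·CD = 864.9 × 14.2 × 0.05508 = 676.4 N

D = 676 N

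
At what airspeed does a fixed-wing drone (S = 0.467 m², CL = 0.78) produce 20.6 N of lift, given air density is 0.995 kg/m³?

v = 10.7 m/s

L = ½ρv²S·CL ⇒ v = √(2L/(ρ·S·CL))
v = √(2 × 20.6 / (0.995 × 0.467 × 0.78)) = √113.7 = 10.7 m/s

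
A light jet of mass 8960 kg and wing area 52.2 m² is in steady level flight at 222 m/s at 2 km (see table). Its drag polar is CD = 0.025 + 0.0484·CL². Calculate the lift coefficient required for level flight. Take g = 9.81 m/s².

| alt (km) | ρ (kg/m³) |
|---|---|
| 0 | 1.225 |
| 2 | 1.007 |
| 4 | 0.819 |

CL = 0.0679

At 2 km, from the table: ρ = 1.007 kg/m³.
Level flight ⇒ L = W = m·g = 8960 × 9.81 = 87898 N.
Dynamic pressure q = 0.5 × 1.007 × 222² = 24810 Pa.
CL = 2W/(ρv²S) = 2×87898/(1.007×222²×52.2) = 0.06786.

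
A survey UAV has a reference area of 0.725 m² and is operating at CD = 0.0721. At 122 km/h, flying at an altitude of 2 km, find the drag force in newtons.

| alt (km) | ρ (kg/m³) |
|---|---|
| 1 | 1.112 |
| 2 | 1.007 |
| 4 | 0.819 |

At 2 km, from the table: ρ = 1.007 kg/m³.
Convert speed: v = 122 km/h ÷ 3.6 = 33.89 m/s.
D = ½ρv²S·CD = ½ × 1.007 × 33.89² × 0.725 × 0.0721 = 30.2 N

D = 30.2 N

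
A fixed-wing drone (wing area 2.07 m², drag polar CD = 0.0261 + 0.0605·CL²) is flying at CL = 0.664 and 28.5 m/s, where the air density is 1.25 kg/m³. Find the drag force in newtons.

D = 55.5 N

CD = 0.0261 + 0.0605 × 0.664² = 0.05277
D = ½ρv²S·CD = ½ × 1.25 × 28.5² × 2.07 × 0.05277 = 55.5 N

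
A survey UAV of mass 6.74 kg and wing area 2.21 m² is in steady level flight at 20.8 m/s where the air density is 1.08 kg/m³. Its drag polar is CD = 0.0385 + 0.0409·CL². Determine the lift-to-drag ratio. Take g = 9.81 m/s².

Weight W = mg = 6.74 × 9.81 = 66.119 N; in level flight L = W.
q = ½ρv² = ½ × 1.08 × 20.8² = 233.6 Pa.
CL = W/(q·S) = 66.119 / (233.6 × 2.21) = 0.1281.
CD = 0.0385 + 0.0409 × 0.1281² = 0.03917.
L/D = CL/CD = 0.1281 / 0.03917 = 3.27

L/D = 3.27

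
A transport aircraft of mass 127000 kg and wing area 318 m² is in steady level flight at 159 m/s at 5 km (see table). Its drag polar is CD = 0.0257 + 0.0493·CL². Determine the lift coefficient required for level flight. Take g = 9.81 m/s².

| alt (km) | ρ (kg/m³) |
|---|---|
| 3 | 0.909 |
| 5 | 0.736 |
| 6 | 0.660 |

At 5 km, from the table: ρ = 0.736 kg/m³.
In steady level flight, lift balances weight: W = mg = 127000 × 9.81 = 1.2459×10^6 N.
q = ½ρv² = ½ × 0.736 × 159² = 9303 Pa.
Required CL = L/(qS) = 1.2459×10^6/(9303·318) = 0.4211.

CL = 0.421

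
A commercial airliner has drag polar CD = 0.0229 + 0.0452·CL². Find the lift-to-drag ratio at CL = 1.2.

L/D = 13.6

CD = 0.0229 + 0.0452 × 1.2² = 0.08799
L/D = CL/CD = 1.2 / 0.08799 = 13.6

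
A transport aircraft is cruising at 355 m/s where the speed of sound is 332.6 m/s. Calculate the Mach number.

M = 1.07

M = v/a = 355 / 332.6 = 1.07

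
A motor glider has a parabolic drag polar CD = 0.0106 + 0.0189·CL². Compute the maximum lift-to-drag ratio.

For CD = CD0 + K·CL², (L/D)max occurs at CL* = √(CD0/K) and equals 1/(2√(K·CD0)).
(L/D)max = 1/(2√(0.0189 × 0.0106)) = 1/(2 × 0.01415) = 35.3

(L/D)max = 35.3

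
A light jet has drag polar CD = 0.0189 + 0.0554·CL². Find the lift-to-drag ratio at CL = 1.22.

L/D = 12

CD = 0.0189 + 0.0554 × 1.22² = 0.1014
L/D = CL/CD = 1.22 / 0.1014 = 12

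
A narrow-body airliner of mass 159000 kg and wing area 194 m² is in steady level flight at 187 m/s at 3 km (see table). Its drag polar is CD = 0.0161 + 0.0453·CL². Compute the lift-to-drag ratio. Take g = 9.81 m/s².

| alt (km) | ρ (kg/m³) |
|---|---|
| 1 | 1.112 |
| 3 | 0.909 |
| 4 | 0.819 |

L/D = 18.3

At 3 km, from the table: ρ = 0.909 kg/m³.
Weight W = mg = 159000 × 9.81 = 1.5598×10^6 N; in level flight L = W.
q = ½ρv² = ½ × 0.909 × 187² = 15890 Pa.
Required CL = L/(qS) = 1.5598×10^6/(15890·194) = 0.5059.
CD = 0.0161 + 0.0453 × 0.5059² = 0.02769.
L/D = CL/CD = 0.5059 / 0.02769 = 18.3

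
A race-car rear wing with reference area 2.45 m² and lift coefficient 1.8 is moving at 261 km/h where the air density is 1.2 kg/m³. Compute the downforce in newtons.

L = 13900 N

Convert speed: v = 261 km/h ÷ 3.6 = 72.5 m/s.
Dynamic pressure q = ½ρv² = ½ × 1.2 × 72.5² = 3154 Pa.
L = q·S·CL = 3154 × 2.45 × 1.8 = 13900 N ≈ 13.9 kN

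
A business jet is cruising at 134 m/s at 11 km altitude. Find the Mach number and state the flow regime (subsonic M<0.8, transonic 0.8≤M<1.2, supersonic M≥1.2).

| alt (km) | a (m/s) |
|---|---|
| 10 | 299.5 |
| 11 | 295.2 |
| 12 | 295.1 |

M = 0.454 (subsonic)

At 11 km, from the table: a = 295.2 m/s.
M = v/a = 134 / 295.2 = 0.454
M = 0.454 → subsonic.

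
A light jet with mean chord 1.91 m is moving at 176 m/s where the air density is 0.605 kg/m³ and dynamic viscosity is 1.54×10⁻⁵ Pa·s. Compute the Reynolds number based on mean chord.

Re = ρ·v·c/μ = 0.605 × 176 × 1.91 / (1.54×10⁻⁵) = 1.32×10^7

Re = 1.32×10^7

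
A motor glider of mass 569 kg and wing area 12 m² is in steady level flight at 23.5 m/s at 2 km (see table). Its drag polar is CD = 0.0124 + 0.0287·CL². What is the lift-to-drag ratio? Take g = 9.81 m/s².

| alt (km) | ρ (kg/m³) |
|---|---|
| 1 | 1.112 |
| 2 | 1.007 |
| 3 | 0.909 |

At 2 km, from the table: ρ = 1.007 kg/m³.
Weight W = mg = 569 × 9.81 = 5581.9 N; in level flight L = W.
q = ½ρv² = ½ × 1.007 × 23.5² = 278.1 Pa.
CL = W/(q·S) = 5581.9 / (278.1 × 12) = 1.673.
CD = 0.0124 + 0.0287 × 1.673² = 0.09272.
L/D = CL/CD = 1.673 / 0.09272 = 18

L/D = 18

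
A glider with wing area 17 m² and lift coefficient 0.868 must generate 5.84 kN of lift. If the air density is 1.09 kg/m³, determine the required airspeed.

v = 26.9 m/s

L = ½ρv²S·CL ⇒ v = √(2L/(ρ·S·CL))
v = √(2 × 5840 / (1.09 × 17 × 0.868)) = √726.2 = 26.9 m/s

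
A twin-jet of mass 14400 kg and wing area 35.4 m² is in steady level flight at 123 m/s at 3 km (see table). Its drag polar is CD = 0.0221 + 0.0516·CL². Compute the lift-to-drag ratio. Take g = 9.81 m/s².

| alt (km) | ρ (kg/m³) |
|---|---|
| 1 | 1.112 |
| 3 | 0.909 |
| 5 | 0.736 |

At 3 km, from the table: ρ = 0.909 kg/m³.
Weight W = mg = 14400 × 9.81 = 1.4126×10^5 N; in level flight L = W.
q = ½ρv² = ½ × 0.909 × 123² = 6876 Pa.
CL = W/(q·S) = 1.4126×10^5 / (6876 × 35.4) = 0.5803.
CD = 0.0221 + 0.0516 × 0.5803² = 0.03948.
L/D = CL/CD = 0.5803 / 0.03948 = 14.7

L/D = 14.7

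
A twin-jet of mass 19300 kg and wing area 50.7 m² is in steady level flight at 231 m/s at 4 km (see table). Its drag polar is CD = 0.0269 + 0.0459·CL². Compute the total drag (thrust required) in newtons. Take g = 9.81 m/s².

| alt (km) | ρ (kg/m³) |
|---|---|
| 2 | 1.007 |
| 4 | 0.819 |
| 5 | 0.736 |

At 4 km, from the table: ρ = 0.819 kg/m³.
Level flight ⇒ L = W = m·g = 19300 × 9.81 = 1.8933×10^5 N.
q = ½ρv² = ½ × 0.819 × 231² = 21850 Pa.
CL = 2W/(ρv²S) = 2×1.8933×10^5/(0.819×231²×50.7) = 0.1709.
CD = 0.0269 + 0.0459 × 0.1709² = 0.02824.
D = q·S·CD = 21850 × 50.7 × 0.02824 = 31290 N

D = 31300 N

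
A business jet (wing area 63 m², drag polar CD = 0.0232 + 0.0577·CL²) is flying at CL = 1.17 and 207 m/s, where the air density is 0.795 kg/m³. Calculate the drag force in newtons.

D = 1.1×10^5 N

CD = 0.0232 + 0.0577 × 1.17² = 0.1022
D = ½ρv²S·CD = ½ × 0.795 × 207² × 63 × 0.1022 = 1.1×10^5 N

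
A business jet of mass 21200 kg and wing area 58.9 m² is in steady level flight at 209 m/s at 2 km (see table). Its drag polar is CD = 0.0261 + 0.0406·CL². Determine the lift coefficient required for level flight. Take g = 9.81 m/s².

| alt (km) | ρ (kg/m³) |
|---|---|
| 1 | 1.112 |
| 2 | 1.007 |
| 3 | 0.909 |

CL = 0.161

At 2 km, from the table: ρ = 1.007 kg/m³.
Weight W = mg = 21200 × 9.81 = 2.0797×10^5 N; in level flight L = W.
q = ½ρv² = ½ × 1.007 × 209² = 21990 Pa.
CL = 2W/(ρv²S) = 2×2.0797×10^5/(1.007×209²×58.9) = 0.1605.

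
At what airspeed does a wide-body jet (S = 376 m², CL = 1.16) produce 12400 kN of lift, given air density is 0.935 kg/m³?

L = ½ρv²S·CL ⇒ v = √(2L/(ρ·S·CL))
v = √(2 × 1.24×10^7 / (0.935 × 376 × 1.16)) = √60810 = 247 m/s

v = 247 m/s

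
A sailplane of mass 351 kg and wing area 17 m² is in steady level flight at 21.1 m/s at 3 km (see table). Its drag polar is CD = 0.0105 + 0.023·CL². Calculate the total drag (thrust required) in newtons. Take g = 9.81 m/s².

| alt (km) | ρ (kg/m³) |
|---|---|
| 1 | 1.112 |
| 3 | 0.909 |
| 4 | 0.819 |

At 3 km, from the table: ρ = 0.909 kg/m³.
Weight W = mg = 351 × 9.81 = 3443.3 N; in level flight L = W.
Dynamic pressure q = 0.5 × 0.909 × 21.1² = 202.3 Pa.
Required CL = L/(qS) = 3443.3/(202.3·17) = 1.001.
CD = 0.0105 + 0.023 × 1.001² = 0.03355.
D = q·S·CD = 202.3 × 17 × 0.03355 = 115.4 N

D = 115 N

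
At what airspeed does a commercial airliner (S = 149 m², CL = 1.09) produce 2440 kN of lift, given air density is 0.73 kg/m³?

v = 203 m/s

L = ½ρv²S·CL ⇒ v = √(2L/(ρ·S·CL))
v = √(2 × 2.44×10^6 / (0.73 × 149 × 1.09)) = √41160 = 203 m/s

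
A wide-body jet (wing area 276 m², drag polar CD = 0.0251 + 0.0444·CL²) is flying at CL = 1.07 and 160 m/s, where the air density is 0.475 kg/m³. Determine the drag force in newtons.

CD = 0.0251 + 0.0444 × 1.07² = 0.07593
D = ½ρv²S·CD = ½ × 0.475 × 160² × 276 × 0.07593 = 1.27×10^5 N

D = 1.27×10^5 N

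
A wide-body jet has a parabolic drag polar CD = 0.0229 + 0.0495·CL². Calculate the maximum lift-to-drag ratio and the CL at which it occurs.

(L/D)max = 14.9, at CL = 0.68

For CD = CD0 + K·CL², (L/D)max occurs at CL* = √(CD0/K) and equals 1/(2√(K·CD0)).
(L/D)max = 1/(2√(0.0495 × 0.0229)) = 1/(2 × 0.03367) = 14.9
CL* = √(0.0229/0.0495) = 0.68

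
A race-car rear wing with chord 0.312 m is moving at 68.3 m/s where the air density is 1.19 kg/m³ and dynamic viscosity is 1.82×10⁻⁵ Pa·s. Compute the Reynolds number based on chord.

Re = 1.39×10^6

Re = ρ·v·c/μ = 1.19 × 68.3 × 0.312 / (1.82×10⁻⁵) = 1.39×10^6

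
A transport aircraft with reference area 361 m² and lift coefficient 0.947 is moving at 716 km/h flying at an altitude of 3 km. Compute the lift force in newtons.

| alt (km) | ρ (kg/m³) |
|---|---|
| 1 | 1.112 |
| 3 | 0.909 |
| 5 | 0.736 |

L = 6.15×10^6 N

At 3 km, from the table: ρ = 0.909 kg/m³.
Convert speed: v = 716 km/h ÷ 3.6 = 198.9 m/s.
Dynamic pressure q = ½ρv² = ½ × 0.909 × 198.9² = 17980 Pa.
L = q·S·CL = 17980 × 361 × 0.947 = 6.15×10^6 N ≈ 6150 kN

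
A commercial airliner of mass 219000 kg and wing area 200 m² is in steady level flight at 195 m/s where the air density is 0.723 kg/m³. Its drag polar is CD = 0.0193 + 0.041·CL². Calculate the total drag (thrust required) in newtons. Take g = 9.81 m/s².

D = 1.22×10^5 N

In steady level flight, lift balances weight: W = mg = 219000 × 9.81 = 2.1484×10^6 N.
q = ½ρv² = ½ × 0.723 × 195² = 13750 Pa.
Required CL = L/(qS) = 2.1484×10^6/(13750·200) = 0.7815.
CD = 0.0193 + 0.041 × 0.7815² = 0.04434.
D = q·S·CD = 13750 × 200 × 0.04434 = 1.219×10^5 N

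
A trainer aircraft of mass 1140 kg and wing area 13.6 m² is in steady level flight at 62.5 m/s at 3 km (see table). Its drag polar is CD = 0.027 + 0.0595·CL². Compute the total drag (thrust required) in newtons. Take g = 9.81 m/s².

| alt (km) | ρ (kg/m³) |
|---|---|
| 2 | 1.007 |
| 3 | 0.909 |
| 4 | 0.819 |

At 3 km, from the table: ρ = 0.909 kg/m³.
In steady level flight, lift balances weight: W = mg = 1140 × 9.81 = 11183 N.
q = ½ρv² = ½ × 0.909 × 62.5² = 1775 Pa.
Required CL = L/(qS) = 11183/(1775·13.6) = 0.4632.
CD = 0.027 + 0.0595 × 0.4632² = 0.03976.
D = q·S·CD = 1775 × 13.6 × 0.03976 = 960.1 N

D = 960 N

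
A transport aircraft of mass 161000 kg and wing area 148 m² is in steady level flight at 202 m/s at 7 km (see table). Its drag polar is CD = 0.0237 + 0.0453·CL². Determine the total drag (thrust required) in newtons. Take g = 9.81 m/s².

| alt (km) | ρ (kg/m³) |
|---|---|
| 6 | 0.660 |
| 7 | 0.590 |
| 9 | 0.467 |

D = 1.06×10^5 N

At 7 km, from the table: ρ = 0.590 kg/m³.
Level flight ⇒ L = W = m·g = 161000 × 9.81 = 1.5794×10^6 N.
Dynamic pressure q = 0.5 × 0.59 × 202² = 12040 Pa.
CL = 2W/(ρv²S) = 2×1.5794×10^6/(0.59×202²×148) = 0.8866.
CD = 0.0237 + 0.0453 × 0.8866² = 0.05931.
D = q·S·CD = 12040 × 148 × 0.05931 = 1.057×10^5 N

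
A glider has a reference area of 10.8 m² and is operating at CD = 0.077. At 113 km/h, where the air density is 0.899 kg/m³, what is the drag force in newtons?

Convert speed: v = 113 km/h ÷ 3.6 = 31.39 m/s.
Dynamic pressure q = ½ρv² = ½ × 0.899 × 31.39² = 442.9 Pa.
D = q·S·CD = 442.9 × 10.8 × 0.077 = 368 N

D = 368 N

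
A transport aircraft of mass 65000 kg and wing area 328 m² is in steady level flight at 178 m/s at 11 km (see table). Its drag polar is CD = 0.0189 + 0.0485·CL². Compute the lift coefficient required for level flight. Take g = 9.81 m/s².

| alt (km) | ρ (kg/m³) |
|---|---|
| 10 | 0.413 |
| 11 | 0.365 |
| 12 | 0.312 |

At 11 km, from the table: ρ = 0.365 kg/m³.
Level flight ⇒ L = W = m·g = 65000 × 9.81 = 6.3765×10^5 N.
q = ½ρv² = ½ × 0.365 × 178² = 5782 Pa.
CL = W/(q·S) = 6.3765×10^5 / (5782 × 328) = 0.3362.

CL = 0.336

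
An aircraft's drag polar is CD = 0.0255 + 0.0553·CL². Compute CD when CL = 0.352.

CD = 0.0324

CD = 0.0255 + 0.0553 × 0.352² = 0.0255 + 0.006852 = 0.0324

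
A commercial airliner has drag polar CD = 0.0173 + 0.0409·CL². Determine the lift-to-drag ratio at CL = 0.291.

CD = 0.0173 + 0.0409 × 0.291² = 0.02076
L/D = CL/CD = 0.291 / 0.02076 = 14

L/D = 14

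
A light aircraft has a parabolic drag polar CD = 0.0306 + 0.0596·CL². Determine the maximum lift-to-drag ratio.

For CD = CD0 + K·CL², (L/D)max occurs at CL* = √(CD0/K) and equals 1/(2√(K·CD0)).
(L/D)max = 1/(2√(0.0596 × 0.0306)) = 1/(2 × 0.04271) = 11.7

(L/D)max = 11.7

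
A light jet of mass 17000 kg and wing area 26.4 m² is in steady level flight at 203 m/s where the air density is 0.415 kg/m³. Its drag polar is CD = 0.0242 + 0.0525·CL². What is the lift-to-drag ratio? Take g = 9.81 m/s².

Level flight ⇒ L = W = m·g = 17000 × 9.81 = 1.6677×10^5 N.
Dynamic pressure q = 0.5 × 0.415 × 203² = 8551 Pa.
CL = 2W/(ρv²S) = 2×1.6677×10^5/(0.415×203²×26.4) = 0.7388.
CD = 0.0242 + 0.0525 × 0.7388² = 0.05285.
L/D = CL/CD = 0.7388 / 0.05285 = 14

L/D = 14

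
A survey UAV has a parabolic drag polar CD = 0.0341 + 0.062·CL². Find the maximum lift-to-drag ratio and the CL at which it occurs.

(L/D)max = 10.9, at CL = 0.742

For CD = CD0 + K·CL², (L/D)max occurs at CL* = √(CD0/K) and equals 1/(2√(K·CD0)).
(L/D)max = 1/(2√(0.062 × 0.0341)) = 1/(2 × 0.04598) = 10.9
CL* = √(0.0341/0.062) = 0.742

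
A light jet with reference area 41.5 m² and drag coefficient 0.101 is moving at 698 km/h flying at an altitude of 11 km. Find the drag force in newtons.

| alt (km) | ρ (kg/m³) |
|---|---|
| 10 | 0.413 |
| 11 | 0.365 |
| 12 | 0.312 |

D = 28800 N

At 11 km, from the table: ρ = 0.365 kg/m³.
Convert speed: v = 698 km/h ÷ 3.6 = 193.9 m/s.
D = ½ρv²S·CD = ½ × 0.365 × 193.9² × 41.5 × 0.101 = 28800 N ≈ 28.8 kN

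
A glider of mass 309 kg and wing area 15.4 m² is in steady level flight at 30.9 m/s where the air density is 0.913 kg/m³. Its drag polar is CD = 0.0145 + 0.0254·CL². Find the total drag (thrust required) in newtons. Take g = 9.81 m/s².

Weight W = mg = 309 × 9.81 = 3031.3 N; in level flight L = W.
Dynamic pressure q = 0.5 × 0.913 × 30.9² = 435.9 Pa.
CL = 2W/(ρv²S) = 2×3031.3/(0.913×30.9²×15.4) = 0.4516.
CD = 0.0145 + 0.0254 × 0.4516² = 0.01968.
D = q·S·CD = 435.9 × 15.4 × 0.01968 = 132.1 N

D = 132 N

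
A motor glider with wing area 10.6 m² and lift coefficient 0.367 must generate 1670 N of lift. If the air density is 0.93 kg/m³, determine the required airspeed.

L = ½ρv²S·CL ⇒ v = √(2L/(ρ·S·CL))
v = √(2 × 1670 / (0.93 × 10.6 × 0.367)) = √923.2 = 30.4 m/s

v = 30.4 m/s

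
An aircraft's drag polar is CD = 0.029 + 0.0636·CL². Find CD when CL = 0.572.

CD = 0.0498

CD = 0.029 + 0.0636 × 0.572² = 0.029 + 0.02081 = 0.0498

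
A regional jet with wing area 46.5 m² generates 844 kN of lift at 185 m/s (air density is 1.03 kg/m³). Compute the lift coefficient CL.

CL = 1.03

From L = ½ρv²S·CL, rearranging gives CL = 2L/(ρv²S).
CL = 2 × 8.44×10^5 / (1.03 × 185² × 46.5) = 1.03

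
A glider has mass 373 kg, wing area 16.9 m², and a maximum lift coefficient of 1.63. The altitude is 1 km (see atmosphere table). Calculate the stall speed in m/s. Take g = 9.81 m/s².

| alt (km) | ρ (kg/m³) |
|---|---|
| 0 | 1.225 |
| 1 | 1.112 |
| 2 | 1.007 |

V_stall = 15.5 m/s

At 1 km, from the table: ρ = 1.112 kg/m³.
At stall, lift equals weight: L = W = m·g = 373 × 9.81 = 3659 N.
From L = ½ρV²S·CL,max = W: V_stall = √(2W/(ρSCL,max)) = √(2·3659/(1.112·16.9·1.63))
V_stall = √238.9 = 15.5 m/s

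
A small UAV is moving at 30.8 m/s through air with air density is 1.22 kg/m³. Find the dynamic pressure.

q = ½ρv² = ½ × 1.22 × 30.8² = 579 Pa

q = 579 Pa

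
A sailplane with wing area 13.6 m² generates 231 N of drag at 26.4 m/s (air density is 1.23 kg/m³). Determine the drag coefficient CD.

From D = ½ρv²S·CD, rearranging gives CD = 2D/(ρv²S).
CD = 2 × 231 / (1.23 × 26.4² × 13.6) = 0.0396

CD = 0.0396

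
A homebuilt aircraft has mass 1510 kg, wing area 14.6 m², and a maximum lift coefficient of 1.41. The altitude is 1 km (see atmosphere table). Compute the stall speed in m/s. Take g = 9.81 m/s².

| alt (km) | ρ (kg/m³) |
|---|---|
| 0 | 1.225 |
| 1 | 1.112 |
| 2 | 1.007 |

At 1 km, from the table: ρ = 1.112 kg/m³.
At stall, lift equals weight: L = W = m·g = 1510 × 9.81 = 14810 N.
V_stall = √(2W/(ρ·S·CL,max)) = √(2 × 14810 / (1.112 × 14.6 × 1.41))
V_stall = √1294 = 36 m/s

V_stall = 36 m/s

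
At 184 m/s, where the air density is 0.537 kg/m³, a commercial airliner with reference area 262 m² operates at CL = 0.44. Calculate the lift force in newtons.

L = 1.05×10^6 N

Dynamic pressure q = ½ρv² = ½ × 0.537 × 184² = 9090 Pa.
L = q·S·CL = 9090 × 262 × 0.44 = 1.05×10^6 N ≈ 1050 kN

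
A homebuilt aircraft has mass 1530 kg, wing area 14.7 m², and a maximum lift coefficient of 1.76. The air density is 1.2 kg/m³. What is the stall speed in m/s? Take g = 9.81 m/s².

Stall occurs when L = W at CL,max. W = mg = 1530 × 9.81 = 15010 N.
V_stall = √(2W/(ρ·S·CL,max)) = √(2 × 15010 / (1.2 × 14.7 × 1.76))
V_stall = √966.9 = 31.1 m/s

V_stall = 31.1 m/s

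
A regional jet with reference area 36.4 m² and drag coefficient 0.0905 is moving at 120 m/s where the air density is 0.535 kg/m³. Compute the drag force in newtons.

D = 12700 N

Dynamic pressure q = ½ρv² = ½ × 0.535 × 120² = 3852 Pa.
D = q·S·CD = 3852 × 36.4 × 0.0905 = 12700 N ≈ 12.7 kN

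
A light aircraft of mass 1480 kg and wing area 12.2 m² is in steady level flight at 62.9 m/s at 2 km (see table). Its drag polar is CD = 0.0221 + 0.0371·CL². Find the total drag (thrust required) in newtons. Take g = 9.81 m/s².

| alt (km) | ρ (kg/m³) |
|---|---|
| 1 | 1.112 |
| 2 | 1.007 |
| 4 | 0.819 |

At 2 km, from the table: ρ = 1.007 kg/m³.
Weight W = mg = 1480 × 9.81 = 14519 N; in level flight L = W.
Dynamic pressure q = 0.5 × 1.007 × 62.9² = 1992 Pa.
Required CL = L/(qS) = 14519/(1992·12.2) = 0.5974.
CD = 0.0221 + 0.0371 × 0.5974² = 0.03534.
D = q·S·CD = 1992 × 12.2 × 0.03534 = 858.9 N

D = 859 N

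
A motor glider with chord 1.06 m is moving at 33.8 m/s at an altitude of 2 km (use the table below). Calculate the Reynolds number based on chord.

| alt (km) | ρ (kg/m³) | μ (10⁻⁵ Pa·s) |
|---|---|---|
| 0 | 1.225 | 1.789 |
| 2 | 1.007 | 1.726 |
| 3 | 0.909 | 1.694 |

Re = 2.09×10^6

At 2 km, from the table: ρ = 1.007 kg/m³, μ = 1.726×10⁻⁵ Pa·s.
Re = ρ·v·c/μ = 1.007 × 33.8 × 1.06 / (1.726×10⁻⁵) = 2.09×10^6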